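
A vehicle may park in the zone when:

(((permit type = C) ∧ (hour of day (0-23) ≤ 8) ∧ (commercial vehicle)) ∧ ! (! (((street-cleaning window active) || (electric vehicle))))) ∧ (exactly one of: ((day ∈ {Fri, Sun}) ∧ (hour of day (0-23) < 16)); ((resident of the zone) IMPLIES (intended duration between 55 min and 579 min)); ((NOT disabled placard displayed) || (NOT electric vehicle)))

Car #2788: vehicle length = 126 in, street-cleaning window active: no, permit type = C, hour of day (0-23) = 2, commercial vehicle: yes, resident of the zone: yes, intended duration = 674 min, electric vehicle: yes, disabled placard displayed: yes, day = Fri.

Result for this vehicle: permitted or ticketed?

Permitted

Atomic conditions:
  permit type = C: C == C is true
  hour of day (0-23) ≤ 8: 2 ≤ 8 is true
  commercial vehicle: yes → true
  street-cleaning window active: no → false
  electric vehicle: yes → true
  day ∈ {Fri, Sun}: Fri is in the set → true
  hour of day (0-23) < 16: 2 < 16 is true
  resident of the zone: yes → true
  intended duration between 55 min and 579 min: 674 in [55, 579] is false
  NOT disabled placard displayed: yes → false
  NOT electric vehicle: yes → false
Combine:
[1.1] true AND true AND true = true
[1.2.1.1] false OR true = true
[1.2.1] NOT true = false
[1.2] NOT false = true
[1] true AND true = true
[2.1] true AND true = true
[2.2] true → false = false
[2.3] false OR false = false
[2] exactly-one(true, false, false) = true
[root] true AND true = true
Overall: true → permitted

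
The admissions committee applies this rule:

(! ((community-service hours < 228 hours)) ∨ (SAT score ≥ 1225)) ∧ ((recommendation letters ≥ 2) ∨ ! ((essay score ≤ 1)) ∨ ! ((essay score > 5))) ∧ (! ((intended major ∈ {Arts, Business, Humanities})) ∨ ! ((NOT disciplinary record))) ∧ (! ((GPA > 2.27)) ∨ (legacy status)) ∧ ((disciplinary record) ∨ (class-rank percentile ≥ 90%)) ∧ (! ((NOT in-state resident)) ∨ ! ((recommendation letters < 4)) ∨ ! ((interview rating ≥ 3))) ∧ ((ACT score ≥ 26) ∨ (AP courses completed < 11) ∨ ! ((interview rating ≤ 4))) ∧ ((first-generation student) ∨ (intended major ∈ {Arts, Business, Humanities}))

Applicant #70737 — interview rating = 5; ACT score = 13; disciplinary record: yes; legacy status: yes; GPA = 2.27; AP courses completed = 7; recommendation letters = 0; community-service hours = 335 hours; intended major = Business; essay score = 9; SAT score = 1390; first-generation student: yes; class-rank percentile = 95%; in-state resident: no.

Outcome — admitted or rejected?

Rejected

Atomic conditions:
  community-service hours < 228 hours: 335 < 228 is false
  SAT score ≥ 1225: 1390 ≥ 1225 is true
  recommendation letters ≥ 2: 0 ≥ 2 is false
  essay score ≤ 1: 9 ≤ 1 is false
  essay score > 5: 9 > 5 is true
  intended major ∈ {Arts, Business, Humanities}: Business is in the set → true
  NOT disciplinary record: yes → false
  GPA > 2.27: 2.27 > 2.27 is false
  legacy status: yes → true
  disciplinary record: yes → true
  class-rank percentile ≥ 90%: 95 ≥ 90 is true
  NOT in-state resident: no → true
  recommendation letters < 4: 0 < 4 is true
  interview rating ≥ 3: 5 ≥ 3 is true
  ACT score ≥ 26: 13 ≥ 26 is false
  AP courses completed < 11: 7 < 11 is true
  interview rating ≤ 4: 5 ≤ 4 is false
  first-generation student: yes → true
Combine:
[1.1] NOT false = true
[1] true OR true = true
[2.2] NOT false = true
[2.3] NOT true = false
[2] false OR true OR false = true
[3.1] NOT true = false
[3.2] NOT false = true
[3] false OR true = true
[4.1] NOT false = true
[4] true OR true = true
[5] true OR true = true
[6.1] NOT true = false
[6.2] NOT true = false
[6.3] NOT true = false
[6] false OR false OR false = false
[7.3] NOT false = true
[7] false OR true OR true = true
[8] true OR true = true
[root] true AND true AND true AND true AND true AND false AND true AND true = false
Overall: false → rejected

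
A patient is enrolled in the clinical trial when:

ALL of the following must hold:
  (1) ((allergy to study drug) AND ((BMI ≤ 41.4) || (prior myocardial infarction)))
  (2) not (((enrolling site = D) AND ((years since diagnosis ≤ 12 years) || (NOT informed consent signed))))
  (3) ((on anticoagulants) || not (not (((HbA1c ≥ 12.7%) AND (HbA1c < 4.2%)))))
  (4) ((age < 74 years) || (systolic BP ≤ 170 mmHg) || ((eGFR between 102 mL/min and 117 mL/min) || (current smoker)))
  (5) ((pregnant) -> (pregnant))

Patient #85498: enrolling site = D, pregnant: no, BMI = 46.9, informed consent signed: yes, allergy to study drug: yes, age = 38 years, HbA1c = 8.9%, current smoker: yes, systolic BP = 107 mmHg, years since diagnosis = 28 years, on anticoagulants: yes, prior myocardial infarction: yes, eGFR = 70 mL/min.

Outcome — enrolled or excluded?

Enrolled

Atomic conditions:
  allergy to study drug: yes → true
  BMI ≤ 41.4: 46.9 ≤ 41.4 is false
  prior myocardial infarction: yes → true
  enrolling site = D: D == D is true
  years since diagnosis ≤ 12 years: 28 ≤ 12 is false
  NOT informed consent signed: yes → false
  on anticoagulants: yes → true
  HbA1c ≥ 12.7%: 8.9 ≥ 12.7 is false
  HbA1c < 4.2%: 8.9 < 4.2 is false
  age < 74 years: 38 < 74 is true
  systolic BP ≤ 170 mmHg: 107 ≤ 170 is true
  eGFR between 102 mL/min and 117 mL/min: 70 in [102, 117] is false
  current smoker: yes → true
  pregnant: no → false
Combine:
[1.2] false OR true = true
[1] true AND true = true
[2.1.2] false OR false = false
[2.1] true AND false = false
[2] NOT false = true
[3.2.1.1] false AND false = false
[3.2.1] NOT false = true
[3.2] NOT true = false
[3] true OR false = true
[4.3] false OR true = true
[4] true OR true OR true = true
[5] false → false (antecedent false ⇒ implication holds) = true
[root] true AND true AND true AND true AND true = true
Overall: true → enrolled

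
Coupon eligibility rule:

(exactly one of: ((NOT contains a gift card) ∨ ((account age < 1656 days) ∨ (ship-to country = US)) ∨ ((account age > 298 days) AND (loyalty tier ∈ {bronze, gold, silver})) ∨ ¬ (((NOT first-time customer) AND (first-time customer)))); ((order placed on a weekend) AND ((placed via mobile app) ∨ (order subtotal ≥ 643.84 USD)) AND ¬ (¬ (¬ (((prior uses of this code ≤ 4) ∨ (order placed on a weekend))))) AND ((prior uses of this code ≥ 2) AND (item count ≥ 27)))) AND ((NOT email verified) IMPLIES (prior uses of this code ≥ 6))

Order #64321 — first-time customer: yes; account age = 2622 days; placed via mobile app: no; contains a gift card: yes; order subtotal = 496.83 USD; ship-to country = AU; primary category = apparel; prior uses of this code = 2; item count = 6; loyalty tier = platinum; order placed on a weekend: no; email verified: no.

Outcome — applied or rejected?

Atomic conditions:
  NOT contains a gift card: yes → false
  account age < 1656 days: 2622 < 1656 is false
  ship-to country = US: AU == US is false
  account age > 298 days: 2622 > 298 is true
  loyalty tier ∈ {bronze, gold, silver}: platinum is not in the set → false
  NOT first-time customer: yes → false
  first-time customer: yes → true
  order placed on a weekend: no → false
  placed via mobile app: no → false
  order subtotal ≥ 643.84 USD: 496.83 ≥ 643.84 is false
  prior uses of this code ≤ 4: 2 ≤ 4 is true
  prior uses of this code ≥ 2: 2 ≥ 2 is true
  item count ≥ 27: 6 ≥ 27 is false
  NOT email verified: no → true
  prior uses of this code ≥ 6: 2 ≥ 6 is false
Combine:
[1.1.2] false OR false = false
[1.1.3] true AND false = false
[1.1.4.1] false AND true = false
[1.1.4] NOT false = true
[1.1] false OR false OR false OR true = true
[1.2.2] false OR false = false
[1.2.3.1.1.1] true OR false = true
[1.2.3.1.1] NOT true = false
[1.2.3.1] NOT false = true
[1.2.3] NOT true = false
[1.2.4] true AND false = false
[1.2] false AND false AND false AND false = false
[1] exactly-one(true, false) = true
[2] true → false = false
[root] true AND false = false
Overall: false → rejected

Rejected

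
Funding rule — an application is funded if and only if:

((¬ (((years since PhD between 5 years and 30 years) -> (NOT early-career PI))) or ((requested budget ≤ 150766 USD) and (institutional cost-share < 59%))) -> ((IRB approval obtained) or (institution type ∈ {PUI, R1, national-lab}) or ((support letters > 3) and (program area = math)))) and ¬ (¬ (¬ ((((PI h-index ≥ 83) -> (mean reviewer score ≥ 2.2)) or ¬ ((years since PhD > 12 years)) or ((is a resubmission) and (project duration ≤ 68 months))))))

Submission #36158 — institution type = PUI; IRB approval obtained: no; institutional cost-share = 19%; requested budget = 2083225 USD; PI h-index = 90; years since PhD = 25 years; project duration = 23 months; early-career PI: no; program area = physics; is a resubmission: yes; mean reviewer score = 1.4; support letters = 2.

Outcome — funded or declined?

Declined

Atomic conditions:
  years since PhD between 5 years and 30 years: 25 in [5, 30] is true
  NOT early-career PI: no → true
  requested budget ≤ 150766 USD: 2083225 ≤ 150766 is false
  institutional cost-share < 59%: 19 < 59 is true
  IRB approval obtained: no → false
  institution type ∈ {PUI, R1, national-lab}: PUI is in the set → true
  support letters > 3: 2 > 3 is false
  program area = math: physics == math is false
  PI h-index ≥ 83: 90 ≥ 83 is true
  mean reviewer score ≥ 2.2: 1.4 ≥ 2.2 is false
  years since PhD > 12 years: 25 > 12 is true
  is a resubmission: yes → true
  project duration ≤ 68 months: 23 ≤ 68 is true
Combine:
[1.1.1.1] true → true = true
[1.1.1] NOT true = false
[1.1.2] false AND true = false
[1.1] false OR false = false
[1.2.3] false AND false = false
[1.2] false OR true OR false = true
[1] false → true (antecedent false ⇒ implication holds) = true
[2.1.1.1.1] true → false = false
[2.1.1.1.2] NOT true = false
[2.1.1.1.3] true AND true = true
[2.1.1.1] false OR false OR true = true
[2.1.1] NOT true = false
[2.1] NOT false = true
[2] NOT true = false
[root] true AND false = false
Overall: false → declined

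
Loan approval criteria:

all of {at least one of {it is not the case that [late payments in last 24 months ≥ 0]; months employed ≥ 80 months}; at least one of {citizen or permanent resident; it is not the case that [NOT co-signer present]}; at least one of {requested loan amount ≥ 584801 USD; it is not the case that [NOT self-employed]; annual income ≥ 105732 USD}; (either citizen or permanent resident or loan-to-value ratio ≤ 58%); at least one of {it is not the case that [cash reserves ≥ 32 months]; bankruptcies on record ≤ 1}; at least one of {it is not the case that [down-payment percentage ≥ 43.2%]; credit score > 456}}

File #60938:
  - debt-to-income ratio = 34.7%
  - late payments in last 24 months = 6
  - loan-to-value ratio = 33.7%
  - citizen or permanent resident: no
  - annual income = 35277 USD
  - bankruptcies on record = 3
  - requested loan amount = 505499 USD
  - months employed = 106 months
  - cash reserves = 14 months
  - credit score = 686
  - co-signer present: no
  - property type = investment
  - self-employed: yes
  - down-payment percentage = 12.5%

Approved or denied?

Denied

Atomic conditions:
  late payments in last 24 months ≥ 0: 6 ≥ 0 is true
  months employed ≥ 80 months: 106 ≥ 80 is true
  citizen or permanent resident: no → false
  NOT co-signer present: no → true
  requested loan amount ≥ 584801 USD: 505499 ≥ 584801 is false
  NOT self-employed: yes → false
  annual income ≥ 105732 USD: 35277 ≥ 105732 is false
  loan-to-value ratio ≤ 58%: 33.7 ≤ 58 is true
  cash reserves ≥ 32 months: 14 ≥ 32 is false
  bankruptcies on record ≤ 1: 3 ≤ 1 is false
  down-payment percentage ≥ 43.2%: 12.5 ≥ 43.2 is false
  credit score > 456: 686 > 456 is true
Combine:
[1.1] NOT true = false
[1] false OR true = true
[2.2] NOT true = false
[2] false OR false = false
[3.2] NOT false = true
[3] false OR true OR false = true
[4] false OR true = true
[5.1] NOT false = true
[5] true OR false = true
[6.1] NOT false = true
[6] true OR true = true
[root] true AND false AND true AND true AND true AND true = false
Overall: false → denied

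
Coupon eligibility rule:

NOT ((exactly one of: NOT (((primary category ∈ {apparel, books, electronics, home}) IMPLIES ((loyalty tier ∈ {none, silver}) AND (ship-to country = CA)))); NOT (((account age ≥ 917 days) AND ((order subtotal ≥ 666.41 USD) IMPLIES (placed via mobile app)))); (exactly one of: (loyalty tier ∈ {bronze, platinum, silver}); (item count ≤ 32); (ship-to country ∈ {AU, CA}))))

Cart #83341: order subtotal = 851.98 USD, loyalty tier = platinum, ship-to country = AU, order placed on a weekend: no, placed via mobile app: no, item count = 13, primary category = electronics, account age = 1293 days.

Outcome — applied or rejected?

Applied

Atomic conditions:
  primary category ∈ {apparel, books, electronics, home}: electronics is in the set → true
  loyalty tier ∈ {none, silver}: platinum is not in the set → false
  ship-to country = CA: AU == CA is false
  account age ≥ 917 days: 1293 ≥ 917 is true
  order subtotal ≥ 666.41 USD: 851.98 ≥ 666.41 is true
  placed via mobile app: no → false
  loyalty tier ∈ {bronze, platinum, silver}: platinum is in the set → true
  item count ≤ 32: 13 ≤ 32 is true
  ship-to country ∈ {AU, CA}: AU is in the set → true
Combine:
[1.1.1.2] false AND false = false
[1.1.1] true → false = false
[1.1] NOT false = true
[1.2.1.2] true → false = false
[1.2.1] true AND false = false
[1.2] NOT false = true
[1.3] exactly-one(true, true, true) = false
[1] exactly-one(true, true, false) = false
[root] NOT false = true
Overall: true → applied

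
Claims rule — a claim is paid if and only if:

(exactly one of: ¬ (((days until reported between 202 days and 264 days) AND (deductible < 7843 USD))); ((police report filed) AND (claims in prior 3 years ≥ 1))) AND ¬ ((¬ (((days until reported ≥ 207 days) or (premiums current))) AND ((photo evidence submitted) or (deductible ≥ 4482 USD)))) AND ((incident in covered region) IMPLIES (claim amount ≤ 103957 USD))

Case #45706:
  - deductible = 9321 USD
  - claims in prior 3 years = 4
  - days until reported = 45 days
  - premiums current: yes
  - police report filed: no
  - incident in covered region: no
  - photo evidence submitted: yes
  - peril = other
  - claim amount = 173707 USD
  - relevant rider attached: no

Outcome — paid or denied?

Atomic conditions:
  days until reported between 202 days and 264 days: 45 in [202, 264] is false
  deductible < 7843 USD: 9321 < 7843 is false
  police report filed: no → false
  claims in prior 3 years ≥ 1: 4 ≥ 1 is true
  days until reported ≥ 207 days: 45 ≥ 207 is false
  premiums current: yes → true
  photo evidence submitted: yes → true
  deductible ≥ 4482 USD: 9321 ≥ 4482 is true
  incident in covered region: no → false
  claim amount ≤ 103957 USD: 173707 ≤ 103957 is false
Combine:
[1.1.1] false AND false = false
[1.1] NOT false = true
[1.2] false AND true = false
[1] exactly-one(true, false) = true
[2.1.1.1] false OR true = true
[2.1.1] NOT true = false
[2.1.2] true OR true = true
[2.1] false AND true = false
[2] NOT false = true
[3] false → false (antecedent false ⇒ implication holds) = true
[root] true AND true AND true = true
Overall: true → paid

Paid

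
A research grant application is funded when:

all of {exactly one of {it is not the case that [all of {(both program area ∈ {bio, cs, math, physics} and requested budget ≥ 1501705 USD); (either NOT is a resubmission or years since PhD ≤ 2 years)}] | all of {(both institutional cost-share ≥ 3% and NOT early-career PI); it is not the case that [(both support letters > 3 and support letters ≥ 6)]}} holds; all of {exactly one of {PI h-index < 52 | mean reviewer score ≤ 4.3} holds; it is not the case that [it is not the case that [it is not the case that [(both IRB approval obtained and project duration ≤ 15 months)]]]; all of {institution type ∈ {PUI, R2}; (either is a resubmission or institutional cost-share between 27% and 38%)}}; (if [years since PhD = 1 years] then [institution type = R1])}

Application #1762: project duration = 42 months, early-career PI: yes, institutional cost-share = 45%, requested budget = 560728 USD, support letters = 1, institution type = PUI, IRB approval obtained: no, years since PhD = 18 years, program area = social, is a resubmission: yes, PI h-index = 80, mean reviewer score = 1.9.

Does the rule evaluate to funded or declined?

Atomic conditions:
  program area ∈ {bio, cs, math, physics}: social is not in the set → false
  requested budget ≥ 1501705 USD: 560728 ≥ 1501705 is false
  NOT is a resubmission: yes → false
  years since PhD ≤ 2 years: 18 ≤ 2 is false
  institutional cost-share ≥ 3%: 45 ≥ 3 is true
  NOT early-career PI: yes → false
  support letters > 3: 1 > 3 is false
  support letters ≥ 6: 1 ≥ 6 is false
  PI h-index < 52: 80 < 52 is false
  mean reviewer score ≤ 4.3: 1.9 ≤ 4.3 is true
  IRB approval obtained: no → false
  project duration ≤ 15 months: 42 ≤ 15 is false
  institution type ∈ {PUI, R2}: PUI is in the set → true
  is a resubmission: yes → true
  institutional cost-share between 27% and 38%: 45 in [27, 38] is false
  years since PhD = 1 years: 18 == 1 is false
  institution type = R1: PUI == R1 is false
Combine:
[1.1.1.1] false AND false = false
[1.1.1.2] false OR false = false
[1.1.1] false AND false = false
[1.1] NOT false = true
[1.2.1] true AND false = false
[1.2.2.1] false AND false = false
[1.2.2] NOT false = true
[1.2] false AND true = false
[1] exactly-one(true, false) = true
[2.1] exactly-one(false, true) = true
[2.2.1.1.1] false AND false = false
[2.2.1.1] NOT false = true
[2.2.1] NOT true = false
[2.2] NOT false = true
[2.3.2] true OR false = true
[2.3] true AND true = true
[2] true AND true AND true = true
[3] false → false (antecedent false ⇒ implication holds) = true
[root] true AND true AND true = true
Overall: true → funded

Funded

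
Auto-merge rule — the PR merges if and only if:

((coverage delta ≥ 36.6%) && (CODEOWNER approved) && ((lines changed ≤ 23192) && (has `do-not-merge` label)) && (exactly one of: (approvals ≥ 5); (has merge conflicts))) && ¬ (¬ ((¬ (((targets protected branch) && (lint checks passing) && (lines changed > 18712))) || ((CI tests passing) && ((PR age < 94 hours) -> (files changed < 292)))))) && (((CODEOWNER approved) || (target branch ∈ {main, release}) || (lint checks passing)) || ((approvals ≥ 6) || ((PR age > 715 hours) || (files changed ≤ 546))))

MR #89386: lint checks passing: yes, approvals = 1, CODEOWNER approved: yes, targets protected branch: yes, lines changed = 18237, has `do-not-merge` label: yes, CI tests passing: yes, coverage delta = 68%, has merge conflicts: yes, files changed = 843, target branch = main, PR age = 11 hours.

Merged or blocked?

Merged

Atomic conditions:
  coverage delta ≥ 36.6%: 68 ≥ 36.6 is true
  CODEOWNER approved: yes → true
  lines changed ≤ 23192: 18237 ≤ 23192 is true
  has `do-not-merge` label: yes → true
  approvals ≥ 5: 1 ≥ 5 is false
  has merge conflicts: yes → true
  targets protected branch: yes → true
  lint checks passing: yes → true
  lines changed > 18712: 18237 > 18712 is false
  CI tests passing: yes → true
  PR age < 94 hours: 11 < 94 is true
  files changed < 292: 843 < 292 is false
  target branch ∈ {main, release}: main is in the set → true
  approvals ≥ 6: 1 ≥ 6 is false
  PR age > 715 hours: 11 > 715 is false
  files changed ≤ 546: 843 ≤ 546 is false
Combine:
[1.3] true AND true = true
[1.4] exactly-one(false, true) = true
[1] true AND true AND true AND true = true
[2.1.1.1.1] true AND true AND false = false
[2.1.1.1] NOT false = true
[2.1.1.2.2] true → false = false
[2.1.1.2] true AND false = false
[2.1.1] true OR false = true
[2.1] NOT true = false
[2] NOT false = true
[3.1] true OR true OR true = true
[3.2.2] false OR false = false
[3.2] false OR false = false
[3] true OR false = true
[root] true AND true AND true = true
Overall: true → merged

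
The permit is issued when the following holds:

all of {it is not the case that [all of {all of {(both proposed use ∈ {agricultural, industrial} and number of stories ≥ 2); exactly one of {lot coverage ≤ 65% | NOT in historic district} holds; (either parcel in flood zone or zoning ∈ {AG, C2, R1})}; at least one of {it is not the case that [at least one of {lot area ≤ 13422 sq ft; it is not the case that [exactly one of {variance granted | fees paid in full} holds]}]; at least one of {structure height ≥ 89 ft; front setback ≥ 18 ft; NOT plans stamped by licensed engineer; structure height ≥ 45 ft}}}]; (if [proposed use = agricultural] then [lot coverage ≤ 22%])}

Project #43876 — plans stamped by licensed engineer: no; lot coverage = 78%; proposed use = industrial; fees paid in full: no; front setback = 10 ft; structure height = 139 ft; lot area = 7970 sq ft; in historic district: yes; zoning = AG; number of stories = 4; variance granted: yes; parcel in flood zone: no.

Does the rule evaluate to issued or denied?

Atomic conditions:
  proposed use ∈ {agricultural, industrial}: industrial is in the set → true
  number of stories ≥ 2: 4 ≥ 2 is true
  lot coverage ≤ 65%: 78 ≤ 65 is false
  NOT in historic district: yes → false
  parcel in flood zone: no → false
  zoning ∈ {AG, C2, R1}: AG is in the set → true
  lot area ≤ 13422 sq ft: 7970 ≤ 13422 is true
  variance granted: yes → true
  fees paid in full: no → false
  structure height ≥ 89 ft: 139 ≥ 89 is true
  front setback ≥ 18 ft: 10 ≥ 18 is false
  NOT plans stamped by licensed engineer: no → true
  structure height ≥ 45 ft: 139 ≥ 45 is true
  proposed use = agricultural: industrial == agricultural is false
  lot coverage ≤ 22%: 78 ≤ 22 is false
Combine:
[1.1.1.1] true AND true = true
[1.1.1.2] exactly-one(false, false) = false
[1.1.1.3] false OR true = true
[1.1.1] true AND false AND true = false
[1.1.2.1.1.2.1] exactly-one(true, false) = true
[1.1.2.1.1.2] NOT true = false
[1.1.2.1.1] true OR false = true
[1.1.2.1] NOT true = false
[1.1.2.2] true OR false OR true OR true = true
[1.1.2] false OR true = true
[1.1] false AND true = false
[1] NOT false = true
[2] false → false (antecedent false ⇒ implication holds) = true
[root] true AND true = true
Overall: true → issued

Issued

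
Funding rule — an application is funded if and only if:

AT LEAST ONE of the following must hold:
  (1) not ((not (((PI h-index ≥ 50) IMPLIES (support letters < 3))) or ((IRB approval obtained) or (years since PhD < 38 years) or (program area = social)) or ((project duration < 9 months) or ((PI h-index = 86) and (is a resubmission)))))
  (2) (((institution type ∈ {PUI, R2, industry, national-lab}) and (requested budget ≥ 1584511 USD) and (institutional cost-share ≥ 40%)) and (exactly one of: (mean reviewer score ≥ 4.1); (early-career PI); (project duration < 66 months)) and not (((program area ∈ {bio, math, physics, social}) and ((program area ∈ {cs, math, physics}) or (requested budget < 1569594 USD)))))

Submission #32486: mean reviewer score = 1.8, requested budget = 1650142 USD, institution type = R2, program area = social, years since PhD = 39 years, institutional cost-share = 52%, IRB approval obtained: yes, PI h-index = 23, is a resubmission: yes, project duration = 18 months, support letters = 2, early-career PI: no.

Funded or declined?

Atomic conditions:
  PI h-index ≥ 50: 23 ≥ 50 is false
  support letters < 3: 2 < 3 is true
  IRB approval obtained: yes → true
  years since PhD < 38 years: 39 < 38 is false
  program area = social: social == social is true
  project duration < 9 months: 18 < 9 is false
  PI h-index = 86: 23 == 86 is false
  is a resubmission: yes → true
  institution type ∈ {PUI, R2, industry, national-lab}: R2 is in the set → true
  requested budget ≥ 1584511 USD: 1650142 ≥ 1584511 is true
  institutional cost-share ≥ 40%: 52 ≥ 40 is true
  mean reviewer score ≥ 4.1: 1.8 ≥ 4.1 is false
  early-career PI: no → false
  project duration < 66 months: 18 < 66 is true
  program area ∈ {bio, math, physics, social}: social is in the set → true
  program area ∈ {cs, math, physics}: social is not in the set → false
  requested budget < 1569594 USD: 1650142 < 1569594 is false
Combine:
[1.1.1.1] false → true (antecedent false ⇒ implication holds) = true
[1.1.1] NOT true = false
[1.1.2] true OR false OR true = true
[1.1.3.2] false AND true = false
[1.1.3] false OR false = false
[1.1] false OR true OR false = true
[1] NOT true = false
[2.1] true AND true AND true = true
[2.2] exactly-one(false, false, true) = true
[2.3.1.2] false OR false = false
[2.3.1] true AND false = false
[2.3] NOT false = true
[2] true AND true AND true = true
[root] false OR true = true
Overall: true → funded

Funded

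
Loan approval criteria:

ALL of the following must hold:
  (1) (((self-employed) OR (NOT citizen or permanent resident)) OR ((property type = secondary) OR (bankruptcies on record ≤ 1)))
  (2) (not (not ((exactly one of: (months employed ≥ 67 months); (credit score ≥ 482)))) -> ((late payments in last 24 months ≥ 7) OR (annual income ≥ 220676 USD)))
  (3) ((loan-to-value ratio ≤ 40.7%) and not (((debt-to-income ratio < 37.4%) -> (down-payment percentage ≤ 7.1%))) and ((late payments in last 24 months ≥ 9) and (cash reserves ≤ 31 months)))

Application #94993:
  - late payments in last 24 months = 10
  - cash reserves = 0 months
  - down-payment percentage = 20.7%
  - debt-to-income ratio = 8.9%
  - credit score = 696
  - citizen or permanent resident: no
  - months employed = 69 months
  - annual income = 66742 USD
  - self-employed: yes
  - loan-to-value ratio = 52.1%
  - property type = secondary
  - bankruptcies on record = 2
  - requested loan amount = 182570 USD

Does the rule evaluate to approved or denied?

Atomic conditions:
  self-employed: yes → true
  NOT citizen or permanent resident: no → true
  property type = secondary: secondary == secondary is true
  bankruptcies on record ≤ 1: 2 ≤ 1 is false
  months employed ≥ 67 months: 69 ≥ 67 is true
  credit score ≥ 482: 696 ≥ 482 is true
  late payments in last 24 months ≥ 7: 10 ≥ 7 is true
  annual income ≥ 220676 USD: 66742 ≥ 220676 is false
  loan-to-value ratio ≤ 40.7%: 52.1 ≤ 40.7 is false
  debt-to-income ratio < 37.4%: 8.9 < 37.4 is true
  down-payment percentage ≤ 7.1%: 20.7 ≤ 7.1 is false
  late payments in last 24 months ≥ 9: 10 ≥ 9 is true
  cash reserves ≤ 31 months: 0 ≤ 31 is true
Combine:
[1.1] true OR true = true
[1.2] true OR false = true
[1] true OR true = true
[2.1.1.1] exactly-one(true, true) = false
[2.1.1] NOT false = true
[2.1] NOT true = false
[2.2] true OR false = true
[2] false → true (antecedent false ⇒ implication holds) = true
[3.2.1] true → false = false
[3.2] NOT false = true
[3.3] true AND true = true
[3] false AND true AND true = false
[root] true AND true AND false = false
Overall: false → denied

Denied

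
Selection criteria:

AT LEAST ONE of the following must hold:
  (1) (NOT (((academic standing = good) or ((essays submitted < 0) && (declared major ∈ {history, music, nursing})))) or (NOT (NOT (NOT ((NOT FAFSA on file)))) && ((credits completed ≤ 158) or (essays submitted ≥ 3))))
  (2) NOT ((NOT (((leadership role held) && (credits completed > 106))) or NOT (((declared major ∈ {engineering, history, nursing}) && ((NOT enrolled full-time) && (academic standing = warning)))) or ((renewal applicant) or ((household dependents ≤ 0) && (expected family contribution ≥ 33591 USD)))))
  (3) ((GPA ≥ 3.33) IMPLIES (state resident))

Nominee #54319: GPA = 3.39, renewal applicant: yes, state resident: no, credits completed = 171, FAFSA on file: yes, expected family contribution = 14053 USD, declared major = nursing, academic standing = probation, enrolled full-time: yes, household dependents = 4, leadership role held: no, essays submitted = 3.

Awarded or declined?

Atomic conditions:
  academic standing = good: probation == good is false
  essays submitted < 0: 3 < 0 is false
  declared major ∈ {history, music, nursing}: nursing is in the set → true
  NOT FAFSA on file: yes → false
  credits completed ≤ 158: 171 ≤ 158 is false
  essays submitted ≥ 3: 3 ≥ 3 is true
  leadership role held: no → false
  credits completed > 106: 171 > 106 is true
  declared major ∈ {engineering, history, nursing}: nursing is in the set → true
  NOT enrolled full-time: yes → false
  academic standing = warning: probation == warning is false
  renewal applicant: yes → true
  household dependents ≤ 0: 4 ≤ 0 is false
  expected family contribution ≥ 33591 USD: 14053 ≥ 33591 is false
  GPA ≥ 3.33: 3.39 ≥ 3.33 is true
  state resident: no → false
Combine:
[1.1.1.2] false AND true = false
[1.1.1] false OR false = false
[1.1] NOT false = true
[1.2.1.1.1] NOT false = true
[1.2.1.1] NOT true = false
[1.2.1] NOT false = true
[1.2.2] false OR true = true
[1.2] true AND true = true
[1] true OR true = true
[2.1.1.1] false AND true = false
[2.1.1] NOT false = true
[2.1.2.1.2] false AND false = false
[2.1.2.1] true AND false = false
[2.1.2] NOT false = true
[2.1.3.2] false AND false = false
[2.1.3] true OR false = true
[2.1] true OR true OR true = true
[2] NOT true = false
[3] true → false = false
[root] true OR false OR false = true
Overall: true → awarded

Awarded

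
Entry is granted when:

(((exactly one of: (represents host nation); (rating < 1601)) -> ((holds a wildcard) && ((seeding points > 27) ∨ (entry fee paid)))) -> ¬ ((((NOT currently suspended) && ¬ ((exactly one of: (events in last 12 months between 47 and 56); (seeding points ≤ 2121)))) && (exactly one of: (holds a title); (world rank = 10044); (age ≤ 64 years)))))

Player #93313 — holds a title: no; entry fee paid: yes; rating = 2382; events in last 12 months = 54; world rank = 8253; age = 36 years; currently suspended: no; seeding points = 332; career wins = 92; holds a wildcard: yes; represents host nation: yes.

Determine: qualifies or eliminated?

Atomic conditions:
  represents host nation: yes → true
  rating < 1601: 2382 < 1601 is false
  holds a wildcard: yes → true
  seeding points > 27: 332 > 27 is true
  entry fee paid: yes → true
  NOT currently suspended: no → true
  events in last 12 months between 47 and 56: 54 in [47, 56] is true
  seeding points ≤ 2121: 332 ≤ 2121 is true
  holds a title: no → false
  world rank = 10044: 8253 == 10044 is false
  age ≤ 64 years: 36 ≤ 64 is true
Combine:
[1.1] exactly-one(true, false) = true
[1.2.2] true OR true = true
[1.2] true AND true = true
[1] true → true = true
[2.1.1.2.1] exactly-one(true, true) = false
[2.1.1.2] NOT false = true
[2.1.1] true AND true = true
[2.1.2] exactly-one(false, false, true) = true
[2.1] true AND true = true
[2] NOT true = false
[root] true → false = false
Overall: false → eliminated

Eliminated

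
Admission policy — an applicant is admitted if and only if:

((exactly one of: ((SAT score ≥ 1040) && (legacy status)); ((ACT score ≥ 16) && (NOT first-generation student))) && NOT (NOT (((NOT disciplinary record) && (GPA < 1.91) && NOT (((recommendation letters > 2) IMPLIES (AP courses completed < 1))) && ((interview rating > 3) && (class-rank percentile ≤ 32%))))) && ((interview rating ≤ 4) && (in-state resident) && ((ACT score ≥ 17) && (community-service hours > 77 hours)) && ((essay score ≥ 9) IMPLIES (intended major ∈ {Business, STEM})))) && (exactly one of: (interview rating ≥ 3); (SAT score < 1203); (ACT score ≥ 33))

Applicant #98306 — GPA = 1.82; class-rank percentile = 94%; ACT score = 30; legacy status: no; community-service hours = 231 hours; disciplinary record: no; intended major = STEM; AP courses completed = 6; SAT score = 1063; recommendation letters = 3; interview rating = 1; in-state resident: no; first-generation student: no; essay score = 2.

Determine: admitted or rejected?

Rejected

Atomic conditions:
  SAT score ≥ 1040: 1063 ≥ 1040 is true
  legacy status: no → false
  ACT score ≥ 16: 30 ≥ 16 is true
  NOT first-generation student: no → true
  NOT disciplinary record: no → true
  GPA < 1.91: 1.82 < 1.91 is true
  recommendation letters > 2: 3 > 2 is true
  AP courses completed < 1: 6 < 1 is false
  interview rating > 3: 1 > 3 is false
  class-rank percentile ≤ 32%: 94 ≤ 32 is false
  interview rating ≤ 4: 1 ≤ 4 is true
  in-state resident: no → false
  ACT score ≥ 17: 30 ≥ 17 is true
  community-service hours > 77 hours: 231 > 77 is true
  essay score ≥ 9: 2 ≥ 9 is false
  intended major ∈ {Business, STEM}: STEM is in the set → true
  interview rating ≥ 3: 1 ≥ 3 is false
  SAT score < 1203: 1063 < 1203 is true
  ACT score ≥ 33: 30 ≥ 33 is false
Combine:
[1.1.1] true AND false = false
[1.1.2] true AND true = true
[1.1] exactly-one(false, true) = true
[1.2.1.1.3.1] true → false = false
[1.2.1.1.3] NOT false = true
[1.2.1.1.4] false AND false = false
[1.2.1.1] true AND true AND true AND false = false
[1.2.1] NOT false = true
[1.2] NOT true = false
[1.3.3] true AND true = true
[1.3.4] false → true (antecedent false ⇒ implication holds) = true
[1.3] true AND false AND true AND true = false
[1] true AND false AND false = false
[2] exactly-one(false, true, false) = true
[root] false AND true = false
Overall: false → rejected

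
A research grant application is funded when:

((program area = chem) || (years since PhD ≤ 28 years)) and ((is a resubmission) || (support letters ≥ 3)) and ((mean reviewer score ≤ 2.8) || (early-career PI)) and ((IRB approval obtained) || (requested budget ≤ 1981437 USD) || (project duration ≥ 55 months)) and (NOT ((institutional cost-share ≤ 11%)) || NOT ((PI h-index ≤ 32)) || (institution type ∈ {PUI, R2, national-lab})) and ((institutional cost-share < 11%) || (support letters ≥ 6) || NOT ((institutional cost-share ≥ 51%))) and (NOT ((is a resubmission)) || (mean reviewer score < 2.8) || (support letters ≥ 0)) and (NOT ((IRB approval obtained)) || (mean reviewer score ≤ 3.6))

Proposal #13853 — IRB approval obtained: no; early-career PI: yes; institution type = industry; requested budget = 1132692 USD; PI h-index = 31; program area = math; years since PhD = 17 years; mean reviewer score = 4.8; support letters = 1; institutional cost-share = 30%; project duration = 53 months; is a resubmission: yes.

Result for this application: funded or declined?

Atomic conditions:
  program area = chem: math == chem is false
  years since PhD ≤ 28 years: 17 ≤ 28 is true
  is a resubmission: yes → true
  support letters ≥ 3: 1 ≥ 3 is false
  mean reviewer score ≤ 2.8: 4.8 ≤ 2.8 is false
  early-career PI: yes → true
  IRB approval obtained: no → false
  requested budget ≤ 1981437 USD: 1132692 ≤ 1981437 is true
  project duration ≥ 55 months: 53 ≥ 55 is false
  institutional cost-share ≤ 11%: 30 ≤ 11 is false
  PI h-index ≤ 32: 31 ≤ 32 is true
  institution type ∈ {PUI, R2, national-lab}: industry is not in the set → false
  institutional cost-share < 11%: 30 < 11 is false
  support letters ≥ 6: 1 ≥ 6 is false
  institutional cost-share ≥ 51%: 30 ≥ 51 is false
  mean reviewer score < 2.8: 4.8 < 2.8 is false
  support letters ≥ 0: 1 ≥ 0 is true
  mean reviewer score ≤ 3.6: 4.8 ≤ 3.6 is false
Combine:
[1] false OR true = true
[2] true OR false = true
[3] false OR true = true
[4] false OR true OR false = true
[5.1] NOT false = true
[5.2] NOT true = false
[5] true OR false OR false = true
[6.3] NOT false = true
[6] false OR false OR true = true
[7.1] NOT true = false
[7] false OR false OR true = true
[8.1] NOT false = true
[8] true OR false = true
[root] true AND true AND true AND true AND true AND true AND true AND true = true
Overall: true → funded

Funded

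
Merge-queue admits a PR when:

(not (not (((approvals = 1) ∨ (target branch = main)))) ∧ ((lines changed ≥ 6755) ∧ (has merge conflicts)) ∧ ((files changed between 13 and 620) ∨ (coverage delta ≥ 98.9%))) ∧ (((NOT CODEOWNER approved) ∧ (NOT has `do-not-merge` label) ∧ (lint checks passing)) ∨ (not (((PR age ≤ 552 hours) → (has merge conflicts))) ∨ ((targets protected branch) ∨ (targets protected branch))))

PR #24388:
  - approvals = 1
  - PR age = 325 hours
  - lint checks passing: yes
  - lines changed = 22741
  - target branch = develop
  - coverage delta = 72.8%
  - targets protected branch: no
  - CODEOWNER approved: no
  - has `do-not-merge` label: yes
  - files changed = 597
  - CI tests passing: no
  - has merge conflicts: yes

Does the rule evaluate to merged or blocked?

Blocked

Atomic conditions:
  approvals = 1: 1 == 1 is true
  target branch = main: develop == main is false
  lines changed ≥ 6755: 22741 ≥ 6755 is true
  has merge conflicts: yes → true
  files changed between 13 and 620: 597 in [13, 620] is true
  coverage delta ≥ 98.9%: 72.8 ≥ 98.9 is false
  NOT CODEOWNER approved: no → true
  NOT has `do-not-merge` label: yes → false
  lint checks passing: yes → true
  PR age ≤ 552 hours: 325 ≤ 552 is true
  targets protected branch: no → false
Combine:
[1.1.1.1] true OR false = true
[1.1.1] NOT true = false
[1.1] NOT false = true
[1.2] true AND true = true
[1.3] true OR false = true
[1] true AND true AND true = true
[2.1] true AND false AND true = false
[2.2.1.1] true → true = true
[2.2.1] NOT true = false
[2.2.2] false OR false = false
[2.2] false OR false = false
[2] false OR false = false
[root] true AND false = false
Overall: false → blocked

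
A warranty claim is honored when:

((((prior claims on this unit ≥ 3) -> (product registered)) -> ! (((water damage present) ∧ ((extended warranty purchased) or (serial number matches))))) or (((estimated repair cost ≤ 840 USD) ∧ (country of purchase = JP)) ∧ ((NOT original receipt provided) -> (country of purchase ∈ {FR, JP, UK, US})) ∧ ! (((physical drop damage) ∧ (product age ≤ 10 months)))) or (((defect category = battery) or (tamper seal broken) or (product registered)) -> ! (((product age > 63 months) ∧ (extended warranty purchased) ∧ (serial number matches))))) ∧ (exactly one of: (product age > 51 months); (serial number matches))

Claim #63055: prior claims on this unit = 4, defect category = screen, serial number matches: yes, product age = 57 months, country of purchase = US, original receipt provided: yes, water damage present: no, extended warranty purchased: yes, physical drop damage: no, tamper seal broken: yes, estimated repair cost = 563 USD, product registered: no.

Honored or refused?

Atomic conditions:
  prior claims on this unit ≥ 3: 4 ≥ 3 is true
  product registered: no → false
  water damage present: no → false
  extended warranty purchased: yes → true
  serial number matches: yes → true
  estimated repair cost ≤ 840 USD: 563 ≤ 840 is true
  country of purchase = JP: US == JP is false
  NOT original receipt provided: yes → false
  country of purchase ∈ {FR, JP, UK, US}: US is in the set → true
  physical drop damage: no → false
  product age ≤ 10 months: 57 ≤ 10 is false
  defect category = battery: screen == battery is false
  tamper seal broken: yes → true
  product age > 63 months: 57 > 63 is false
  product age > 51 months: 57 > 51 is true
Combine:
[1.1.1] true → false = false
[1.1.2.1.2] true OR true = true
[1.1.2.1] false AND true = false
[1.1.2] NOT false = true
[1.1] false → true (antecedent false ⇒ implication holds) = true
[1.2.1] true AND false = false
[1.2.2] false → true (antecedent false ⇒ implication holds) = true
[1.2.3.1] false AND false = false
[1.2.3] NOT false = true
[1.2] false AND true AND true = false
[1.3.1] false OR true OR false = true
[1.3.2.1] false AND true AND true = false
[1.3.2] NOT false = true
[1.3] true → true = true
[1] true OR false OR true = true
[2] exactly-one(true, true) = false
[root] true AND false = false
Overall: false → refused

Refused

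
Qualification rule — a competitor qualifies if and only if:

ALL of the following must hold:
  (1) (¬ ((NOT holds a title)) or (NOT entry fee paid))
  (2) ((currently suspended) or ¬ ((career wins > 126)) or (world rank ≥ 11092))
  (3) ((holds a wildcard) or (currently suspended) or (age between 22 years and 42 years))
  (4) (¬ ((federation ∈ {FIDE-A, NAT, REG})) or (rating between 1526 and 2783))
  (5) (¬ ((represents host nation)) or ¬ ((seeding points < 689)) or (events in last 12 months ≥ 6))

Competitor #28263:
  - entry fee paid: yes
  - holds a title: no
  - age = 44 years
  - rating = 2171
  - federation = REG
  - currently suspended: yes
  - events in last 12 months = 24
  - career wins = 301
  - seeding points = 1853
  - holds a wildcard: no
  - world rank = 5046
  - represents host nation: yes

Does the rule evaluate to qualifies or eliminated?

Eliminated

Atomic conditions:
  NOT holds a title: no → true
  NOT entry fee paid: yes → false
  currently suspended: yes → true
  career wins > 126: 301 > 126 is true
  world rank ≥ 11092: 5046 ≥ 11092 is false
  holds a wildcard: no → false
  age between 22 years and 42 years: 44 in [22, 42] is false
  federation ∈ {FIDE-A, NAT, REG}: REG is in the set → true
  rating between 1526 and 2783: 2171 in [1526, 2783] is true
  represents host nation: yes → true
  seeding points < 689: 1853 < 689 is false
  events in last 12 months ≥ 6: 24 ≥ 6 is true
Combine:
[1.1] NOT true = false
[1] false OR false = false
[2.2] NOT true = false
[2] true OR false OR false = true
[3] false OR true OR false = true
[4.1] NOT true = false
[4] false OR true = true
[5.1] NOT true = false
[5.2] NOT false = true
[5] false OR true OR true = true
[root] false AND true AND true AND true AND true = false
Overall: false → eliminated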